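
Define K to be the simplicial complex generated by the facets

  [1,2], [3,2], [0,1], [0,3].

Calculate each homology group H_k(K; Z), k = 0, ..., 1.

Take the total order 0 < 1 < 2 < 3 on the vertex set. Then K (dimension 1) consists of the simplices:

  0-simplices (4): [0], [1], [2], [3]
  1-simplices (4): [0,1], [0,3], [1,2], [2,3]

giving chain groups C_0 ≅ Z^4, C_1 ≅ Z^4.

The boundary map ∂_1: C_1 → C_0 sends each edge [p,q] (with p < q) to q − p.
The 4×4 boundary matrix has rank 3 and Smith normal form diag(1,1,1).

Reading off H_k = ker ∂_k / im ∂_{k+1}:

  H_0: rank C_0 − rank ∂_1 = 4 − 3 = 1, and the invariant factors of ∂_1 are all 1, so H_0 = Z.
  H_1: rank ker ∂_1 − rank ∂_2 = (4 − 3) − 0 = 1, and there is no ∂_2, so H_1 = Z.

H_0 = Z,  H_1 = Z.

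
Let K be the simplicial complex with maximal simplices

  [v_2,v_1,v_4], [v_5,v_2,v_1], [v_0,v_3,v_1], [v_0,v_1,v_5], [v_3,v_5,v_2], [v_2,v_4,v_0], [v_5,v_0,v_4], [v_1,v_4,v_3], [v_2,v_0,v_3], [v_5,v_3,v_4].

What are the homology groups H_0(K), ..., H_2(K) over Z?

Fix the vertex order v_0 < v_1 < v_2 < v_3 < v_4 < v_5 and write every simplex with vertices in increasing order. Then dim K = 2 and the simplices of K are:

  0-simplices (6): [v_0], [v_1], [v_2], [v_3], [v_4], [v_5]
  1-simplices (15): (15 of them)
  2-simplices (10): [v_0,v_1,v_3], [v_0,v_1,v_5], [v_0,v_2,v_3], [v_0,v_2,v_4], [v_0,v_4,v_5], [v_1,v_2,v_4], [v_1,v_2,v_5], [v_1,v_3,v_4], [v_2,v_3,v_5], [v_3,v_4,v_5]

giving chain groups C_0 ≅ Z^6, C_1 ≅ Z^15, C_2 ≅ Z^10.

Boundary ∂_1: C_1 → C_0 is given by ∂[p,q] = [q] − [p]. For instance
  ∂[v_0,v_1] = [v_1] − [v_0].
This gives a 6×15 integer matrix of rank 5; reducing to Smith normal form yields diagonal entries (1,1,1,1,1).

Boundary ∂_2: C_2 → C_1 sends each 2-simplex [p,q,r] to [q,r] − [p,r] + [p,q]. For instance
  ∂[v_0,v_2,v_4] = [v_2,v_4] − [v_0,v_4] + [v_0,v_2],
  ∂[v_1,v_2,v_4] = [v_2,v_4] − [v_1,v_4] + [v_1,v_2].
The 15×10 boundary matrix has rank 10 and Smith normal form diag(1,1,1,1,1,1,1,1,1,2).

From H_k ≅ ker(∂_k) / im(∂_{k+1}) we obtain:

  H_0: rank C_0 − rank ∂_1 = 6 − 5 = 1, and the invariant factors of ∂_1 are all 1, so H_0 ≅ Z.
  H_1: rank ker ∂_1 − rank ∂_2 = (15 − 5) − 10 = 0, and ∂_2 has invariant factor 2 > 1, so H_1 ≅ Z/2.
  H_2: rank ker ∂_2 − rank ∂_3 = (10 − 10) − 0 = 0, and there is no ∂_3, so H_2 ≅ 0.

H_0 = Z,  H_1 = Z/2,  H_2 = 0.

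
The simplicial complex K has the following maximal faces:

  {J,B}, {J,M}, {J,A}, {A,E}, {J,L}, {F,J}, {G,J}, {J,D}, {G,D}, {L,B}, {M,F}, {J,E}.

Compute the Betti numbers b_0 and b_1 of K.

Order the vertices as A < B < D < E < F < G < J < L < M. Listing each simplex with vertices in this order, K has dimension 1 with simplices:

  0-simplices (9): A, B, D, E, F, G, J, L, M
  1-simplices (12): AE, AJ, BJ, BL, DG, DJ, EJ, FJ, FM, GJ, JL, JM

giving chain groups C_0 ≅ Z^9, C_1 ≅ Z^12.

Boundary ∂_1: C_1 → C_0 maps an edge to its endpoints' difference, ∂[p,q] = q − p.
The 9×12 boundary matrix has rank 8 and Smith normal form diag(1,1,1,1,1,1,1,1).

Reading off H_k = ker ∂_k / im ∂_{k+1}:

  H_0: rank C_0 − rank ∂_1 = 9 − 8 = 1, and the invariant factors of ∂_1 are all 1, so H_0 = Z.
  H_1: rank ker ∂_1 − rank ∂_2 = (12 − 8) − 0 = 4, and there is no ∂_2, so H_1 = Z^4.

Hence the Betti numbers are b_0 = 1, b_1 = 4.

b_0 = 1, b_1 = 4.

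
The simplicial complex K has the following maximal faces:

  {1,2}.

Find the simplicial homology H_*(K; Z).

Take the total order 1 < 2 on the vertex set. Then K (dimension 1) consists of the simplices:

  0-simplices (2): [1], [2]
  1-simplices (1): [1,2]

Hence C_0 ≅ Z^2, C_1 ≅ Z^1.

∂_1: C_1 → C_0 maps an edge to its endpoints' difference, ∂[p,q] = q − p. For instance
  ∂[1,2] = [2] − [1].
As a 2×1 matrix over Z this has rank 1, with invariant factors (1).

Computing H_k = (kernel of ∂_k) / (image of ∂_{k+1}):

  H_0: rank C_0 − rank ∂_1 = 2 − 1 = 1, and the invariant factors of ∂_1 are all 1, so H_0 = Z.
  H_1: rank ker ∂_1 − rank ∂_2 = (1 − 1) − 0 = 0, and there is no ∂_2, so H_1 = 0.

As a check, the Euler characteristic is 2 − 1 = 1, which agrees with 1 − 0 = 1.

H_0 = Z,  H_1 = 0.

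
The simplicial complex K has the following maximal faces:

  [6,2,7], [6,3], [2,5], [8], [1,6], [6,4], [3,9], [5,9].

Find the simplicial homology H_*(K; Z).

Fix the vertex order 1 < 2 < 3 < 4 < 5 < 6 < 7 < 8 < 9 and write every simplex with vertices in increasing order. Then dim K = 2 and the simplices of K are:

  0-simplices (9): [1], [2], [3], [4], [5], [6], [7], [8], [9]
  1-simplices (9): [1,6], [2,5], [2,6], [2,7], [3,6], [3,9], [4,6], [5,9], [6,7]
  2-simplices (1): [2,6,7]

so the chain groups are C_0 ≅ Z^9, C_1 ≅ Z^9, C_2 ≅ Z^1.

Boundary ∂_1: C_1 → C_0 sends each edge [p,q] (with p < q) to q − p.
The 9×9 boundary matrix has rank 7 and Smith normal form diag(1,1,1,1,1,1,1).

∂_2: C_2 → C_1 sends each 2-simplex [p,q,r] to [q,r] − [p,r] + [p,q]. For instance
  ∂[2,6,7] = [6,7] − [2,7] + [2,6].
The 9×1 boundary matrix has rank 1 and Smith normal form diag(1).

Now H_k = ker ∂_k / im ∂_{k+1}, so:

  H_0: rank C_0 − rank ∂_1 = 9 − 7 = 2, and the invariant factors of ∂_1 are all 1, so H_0 = Z^2.
  H_1: rank ker ∂_1 − rank ∂_2 = (9 − 7) − 1 = 1, and the invariant factors of ∂_2 are all 1, so H_1 = Z.
  H_2: rank ker ∂_2 − rank ∂_3 = (1 − 1) − 0 = 0, and there is no ∂_3, so H_2 = 0.

As a check, the Euler characteristic is 9 − 9 + 1 = 1, which agrees with 2 − 1 + 0 = 1.

H_0 = Z^2,  H_1 = Z,  H_2 = 0.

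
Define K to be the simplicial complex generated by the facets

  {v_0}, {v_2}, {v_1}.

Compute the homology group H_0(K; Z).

Order the vertices as v_0 < v_1 < v_2. Listing each simplex with vertices in this order, K has dimension 0 with simplices:

  0-simplices (3): [v_0], [v_1], [v_2]

so the chain groups are C_0 ≅ Z^3.

Computing H_k = (kernel of ∂_k) / (image of ∂_{k+1}):

  H_0: rank C_0 − rank ∂_1 = 3 − 0 = 3, and there is no ∂_1, so H_0 ≅ Z^3.

(K is a triangulation of a set of 3 points.)

H_0 ≅ Z^3.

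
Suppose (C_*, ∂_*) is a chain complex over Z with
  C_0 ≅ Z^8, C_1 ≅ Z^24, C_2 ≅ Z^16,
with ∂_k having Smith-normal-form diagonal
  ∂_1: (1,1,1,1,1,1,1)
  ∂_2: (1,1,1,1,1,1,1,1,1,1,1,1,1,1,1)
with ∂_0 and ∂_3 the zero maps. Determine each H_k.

H_0: b_0 = 8 − 0 − 7 = 1; torsion from ∂_1 factors > 1: none. So H_0 = Z.
H_1: b_1 = 24 − 7 − 15 = 2; torsion from ∂_2 factors > 1: none. So H_1 = Z^2.
H_2: b_2 = 16 − 15 − 0 = 1; torsion from ∂_3 factors > 1: none. So H_2 = Z.

H_0 = Z,  H_1 = Z^2,  H_2 = Z.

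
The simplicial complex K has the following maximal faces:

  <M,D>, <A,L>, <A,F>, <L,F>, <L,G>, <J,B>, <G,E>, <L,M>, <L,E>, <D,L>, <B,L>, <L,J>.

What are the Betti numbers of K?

b_0 = 1, b_1 = 4.

We work with the vertex ordering A < B < D < E < F < G < J < L < M. The simplices of K, each written with vertices in increasing order, are:

  0-simplices (9): A, B, D, E, F, G, J, L, M
  1-simplices (12): AF, AL, BJ, BL, DL, DM, EG, EL, FL, GL, JL, LM

Hence C_0 ≅ Z^9, C_1 ≅ Z^12.

∂_1: C_1 → C_0 sends each edge [p,q] (with p < q) to q − p. For instance
  ∂EG = G − E.
The resulting 9×12 matrix has rank 8, and its Smith normal form has invariant factors (1,1,1,1,1,1,1,1).

Reading off H_k = ker ∂_k / im ∂_{k+1}:

  H_0: rank C_0 − rank ∂_1 = 9 − 8 = 1, and the invariant factors of ∂_1 are all 1, so H_0 = Z.
  H_1: rank ker ∂_1 − rank ∂_2 = (12 − 8) − 0 = 4, and there is no ∂_2, so H_1 = Z^4.

As a check, the Euler characteristic is 9 − 12 = -3, which agrees with 1 − 4 = -3.
(K is a triangulation of a wedge of 4 circles.)

Hence the Betti numbers are b_0 = 1, b_1 = 4.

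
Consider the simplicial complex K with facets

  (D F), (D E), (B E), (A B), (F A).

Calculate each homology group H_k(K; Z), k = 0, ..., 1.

Take the total order A < B < D < E < F on the vertex set. Then K (dimension 1) consists of the simplices:

  0-simplices (5): A, B, D, E, F
  1-simplices (5): AB, AF, BE, DE, DF

Hence C_0 ≅ Z^5, C_1 ≅ Z^5.

Boundary ∂_1: C_1 → C_0 is given by ∂[p,q] = [q] − [p]. For instance
  ∂DF = F − D.
The resulting 5×5 matrix has rank 4, and its Smith normal form has invariant factors (1,1,1,1).

Now H_k = ker ∂_k / im ∂_{k+1}, so:

  H_0: rank C_0 − rank ∂_1 = 5 − 4 = 1, and the invariant factors of ∂_1 are all 1, so H_0 ≅ Z.
  H_1: rank ker ∂_1 − rank ∂_2 = (5 − 4) − 0 = 1, and there is no ∂_2, so H_1 ≅ Z.

H_0 ≅ Z,  H_1 ≅ Z.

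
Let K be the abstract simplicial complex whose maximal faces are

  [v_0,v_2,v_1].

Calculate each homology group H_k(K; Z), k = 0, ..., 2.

H_0 = Z,  H_1 = 0,  H_2 = 0.

K has 3 vertices, 3 edges, 1 triangle.
rank ∂_0 = 0, rank ∂_1 = 2 ⇒ b_0 = 3 − 0 − 2 = 1; all invariant factors of ∂_1 are 1 so no torsion. So H_0 = Z.
rank ∂_1 = 2, rank ∂_2 = 1 ⇒ b_1 = 3 − 2 − 1 = 0; all invariant factors of ∂_2 are 1 so no torsion. So H_1 = 0.
rank ∂_2 = 1, rank ∂_3 = 0 ⇒ b_2 = 1 − 1 − 0 = 0. So H_2 = 0.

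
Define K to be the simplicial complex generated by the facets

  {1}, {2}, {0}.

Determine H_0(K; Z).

H_0 = Z^3.

Take the total order 0 < 1 < 2 on the vertex set. Then K (dimension 0) consists of the simplices:

  0-simplices (3): [0], [1], [2]

Hence C_0 ≅ Z^3.

Now H_k = ker ∂_k / im ∂_{k+1}, so:

  H_0: rank C_0 − rank ∂_1 = 3 − 0 = 3, and there is no ∂_1, so H_0 ≅ Z^3.

(K is a triangulation of a set of 3 points.)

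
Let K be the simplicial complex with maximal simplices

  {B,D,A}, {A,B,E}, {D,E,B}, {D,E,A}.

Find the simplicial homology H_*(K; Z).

Order the vertices as A < B < D < E. Listing each simplex with vertices in this order, K has dimension 2 with simplices:

  0-simplices (4): A, B, D, E
  1-simplices (6): AB, AD, AE, BD, BE, DE
  2-simplices (4): ABD, ABE, ADE, BDE

so the chain groups are C_0 ≅ Z^4, C_1 ≅ Z^6, C_2 ≅ Z^4.

The boundary map ∂_1: C_1 → C_0 is given by ∂[p,q] = [q] − [p]. For instance
  ∂BE = E − B.
The 4×6 boundary matrix has rank 3 and Smith normal form diag(1,1,1).

∂_2: C_2 → C_1 sends each 2-simplex [p,q,r] to [q,r] − [p,r] + [p,q]. For instance
  ∂ADE = DE − AE + AD,
  ∂ABE = BE − AE + AB.
As a 6×4 matrix over Z this has rank 3, with invariant factors (1,1,1).

Reading off H_k = ker ∂_k / im ∂_{k+1}:

  H_0: rank C_0 − rank ∂_1 = 4 − 3 = 1, and the invariant factors of ∂_1 are all 1, so H_0 ≅ Z.
  H_1: rank ker ∂_1 − rank ∂_2 = (6 − 3) − 3 = 0, and the invariant factors of ∂_2 are all 1, so H_1 ≅ 0.
  H_2: rank ker ∂_2 − rank ∂_3 = (4 − 3) − 0 = 1, and there is no ∂_3, so H_2 ≅ Z.

(K is a triangulation of the 2-sphere S^2.)

H_0 = Z,  H_1 = 0,  H_2 = Z.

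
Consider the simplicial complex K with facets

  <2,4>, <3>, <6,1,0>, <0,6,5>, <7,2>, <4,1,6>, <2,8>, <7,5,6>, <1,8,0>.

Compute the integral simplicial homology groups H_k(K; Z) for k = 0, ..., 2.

Fix the vertex order 0 < 1 < 2 < 3 < 4 < 5 < 6 < 7 < 8 and write every simplex with vertices in increasing order. Then dim K = 2 and the simplices of K are:

  0-simplices (9): [0], [1], [2], [3], [4], [5], [6], [7], [8]
  1-simplices (14): [0,1], [0,5], [0,6], [0,8], [1,4], [1,6], [1,8], [2,4], [2,7], [2,8], [4,6], [5,6], [5,7], [6,7]
  2-simplices (5): [0,1,6], [0,1,8], [0,5,6], [1,4,6], [5,6,7]

Hence C_0 ≅ Z^9, C_1 ≅ Z^14, C_2 ≅ Z^5.

The boundary map ∂_1: C_1 → C_0 maps an edge to its endpoints' difference, ∂[p,q] = q − p.
The 9×14 boundary matrix has rank 7 and Smith normal form diag(1,1,1,1,1,1,1).

The boundary map ∂_2: C_2 → C_1 sends each 2-simplex [p,q,r] to [q,r] − [p,r] + [p,q]. For instance
  ∂[1,4,6] = [4,6] − [1,6] + [1,4],
  ∂[5,6,7] = [6,7] − [5,7] + [5,6].
As a 14×5 matrix over Z this has rank 5, with invariant factors (1,1,1,1,1).

From H_k ≅ ker(∂_k) / im(∂_{k+1}) we obtain:

  H_0: rank C_0 − rank ∂_1 = 9 − 7 = 2, and the invariant factors of ∂_1 are all 1, so H_0 = Z^2.
  H_1: rank ker ∂_1 − rank ∂_2 = (14 − 7) − 5 = 2, and the invariant factors of ∂_2 are all 1, so H_1 = Z^2.
  H_2: rank ker ∂_2 − rank ∂_3 = (5 − 5) − 0 = 0, and there is no ∂_3, so H_2 = 0.

H_0 = Z^2,  H_1 = Z^2,  H_2 = 0.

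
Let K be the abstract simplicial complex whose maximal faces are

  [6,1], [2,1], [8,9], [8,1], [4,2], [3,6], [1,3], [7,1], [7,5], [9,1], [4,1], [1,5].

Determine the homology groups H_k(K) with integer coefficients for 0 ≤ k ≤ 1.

Take the total order 1 < 2 < 3 < 4 < 5 < 6 < 7 < 8 < 9 on the vertex set. Then K (dimension 1) consists of the simplices:

  0-simplices (9): [1], [2], [3], [4], [5], [6], [7], [8], [9]
  1-simplices (12): [1,2], [1,3], [1,4], [1,5], [1,6], [1,7], [1,8], [1,9], [2,4], [3,6], [5,7], [8,9]

so the chain groups are C_0 ≅ Z^9, C_1 ≅ Z^12.

Boundary ∂_1: C_1 → C_0 maps an edge to its endpoints' difference, ∂[p,q] = q − p. For instance
  ∂[1,5] = [5] − [1].
The 9×12 boundary matrix has rank 8 and Smith normal form diag(1,1,1,1,1,1,1,1).

Computing H_k = (kernel of ∂_k) / (image of ∂_{k+1}):

  H_0: rank C_0 − rank ∂_1 = 9 − 8 = 1, and the invariant factors of ∂_1 are all 1, so H_0 = Z.
  H_1: rank ker ∂_1 − rank ∂_2 = (12 − 8) − 0 = 4, and there is no ∂_2, so H_1 = Z^4.

H_0 = Z,  H_1 = Z^4.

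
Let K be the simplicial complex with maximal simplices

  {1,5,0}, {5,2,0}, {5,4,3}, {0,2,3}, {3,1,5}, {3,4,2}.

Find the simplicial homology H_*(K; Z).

K has 6 vertices, 12 edges, 6 triangles.
rank ∂_0 = 0, rank ∂_1 = 5 ⇒ b_0 = 6 − 0 − 5 = 1; all invariant factors of ∂_1 are 1 so no torsion. So H_0 = Z.
rank ∂_1 = 5, rank ∂_2 = 6 ⇒ b_1 = 12 − 5 − 6 = 1; all invariant factors of ∂_2 are 1 so no torsion. So H_1 = Z.
rank ∂_2 = 6, rank ∂_3 = 0 ⇒ b_2 = 6 − 6 − 0 = 0. So H_2 = 0.

H_0 = Z,  H_1 = Z,  H_2 = 0.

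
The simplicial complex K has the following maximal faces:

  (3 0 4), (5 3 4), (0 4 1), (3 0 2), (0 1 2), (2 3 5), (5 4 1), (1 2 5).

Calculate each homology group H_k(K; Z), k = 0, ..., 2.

H_0 = Z,  H_1 = 0,  H_2 = Z.

Order the vertices as 0 < 1 < 2 < 3 < 4 < 5. Listing each simplex with vertices in this order, K has dimension 2 with simplices:

  0-simplices (6): [0], [1], [2], [3], [4], [5]
  1-simplices (12): [0,1], [0,2], [0,3], [0,4], [1,2], [1,4], [1,5], [2,3], [2,5], [3,4], [3,5], [4,5]
  2-simplices (8): [0,1,2], [0,1,4], [0,2,3], [0,3,4], [1,2,5], [1,4,5], [2,3,5], [3,4,5]

giving chain groups C_0 ≅ Z^6, C_1 ≅ Z^12, C_2 ≅ Z^8.

∂_1: C_1 → C_0 is given by ∂[p,q] = [q] − [p].
As a 6×12 matrix over Z this has rank 5, with invariant factors (1,1,1,1,1).

∂_2: C_2 → C_1 maps a triangle to the signed sum of its edges. For instance
  ∂[0,3,4] = [3,4] − [0,4] + [0,3],
  ∂[0,2,3] = [2,3] − [0,3] + [0,2].
The resulting 12×8 matrix has rank 7, and its Smith normal form has invariant factors (1,1,1,1,1,1,1).

Computing H_k = (kernel of ∂_k) / (image of ∂_{k+1}):

  H_0: rank C_0 − rank ∂_1 = 6 − 5 = 1, and the invariant factors of ∂_1 are all 1, so H_0 ≅ Z.
  H_1: rank ker ∂_1 − rank ∂_2 = (12 − 5) − 7 = 0, and the invariant factors of ∂_2 are all 1, so H_1 ≅ 0.
  H_2: rank ker ∂_2 − rank ∂_3 = (8 − 7) − 0 = 1, and there is no ∂_3, so H_2 ≅ Z.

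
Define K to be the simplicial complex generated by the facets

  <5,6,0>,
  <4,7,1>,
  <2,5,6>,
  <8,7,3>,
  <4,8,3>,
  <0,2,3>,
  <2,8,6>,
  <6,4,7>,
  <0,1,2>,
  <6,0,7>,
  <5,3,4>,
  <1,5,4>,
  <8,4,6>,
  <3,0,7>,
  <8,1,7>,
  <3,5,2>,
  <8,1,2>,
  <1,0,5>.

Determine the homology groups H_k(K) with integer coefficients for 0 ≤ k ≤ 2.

H_0 ≅ Z,  H_1 ≅ Z ⊕ Z/2Z,  H_2 = 0.

Take the total order 0 < 1 < 2 < 3 < 4 < 5 < 6 < 7 < 8 on the vertex set. Then K (dimension 2) consists of the simplices:

  0-simplices (9): [0], [1], [2], [3], [4], [5], [6], [7], [8]
  1-simplices (27): (27 of them)
  2-simplices (18): [0,1,2], [0,1,5], [0,2,3], [0,3,7], [0,5,6], [0,6,7], [1,2,8], [1,4,5], [1,4,7], [1,7,8], [2,3,5], [2,5,6], [2,6,8], [3,4,5], [3,4,8], [3,7,8], [4,6,7], [4,6,8]

so the chain groups are C_0 ≅ Z^9, C_1 ≅ Z^27, C_2 ≅ Z^18.

The boundary map ∂_1: C_1 → C_0 is given by ∂[p,q] = [q] − [p]. For instance
  ∂[0,1] = [1] − [0].
The 9×27 boundary matrix has rank 8 and Smith normal form diag(1,1,1,1,1,1,1,1).

∂_2: C_2 → C_1 acts by ∂[p,q,r] = [q,r] − [p,r] + [p,q]. For instance
  ∂[4,6,7] = [6,7] − [4,7] + [4,6],
  ∂[3,4,8] = [4,8] − [3,8] + [3,4].
This gives a 27×18 integer matrix of rank 18; reducing to Smith normal form yields diagonal entries (1,1,1,1,1,1,1,1,1,1,1,1,1,1,1,1,1,2).

From H_k ≅ ker(∂_k) / im(∂_{k+1}) we obtain:

  H_0: rank C_0 − rank ∂_1 = 9 − 8 = 1, and the invariant factors of ∂_1 are all 1, so H_0 = Z.
  H_1: rank ker ∂_1 − rank ∂_2 = (27 − 8) − 18 = 1, and ∂_2 has invariant factor 2 > 1, so H_1 = Z ⊕ Z/2Z.
  H_2: rank ker ∂_2 − rank ∂_3 = (18 − 18) − 0 = 0, and there is no ∂_3, so H_2 = 0.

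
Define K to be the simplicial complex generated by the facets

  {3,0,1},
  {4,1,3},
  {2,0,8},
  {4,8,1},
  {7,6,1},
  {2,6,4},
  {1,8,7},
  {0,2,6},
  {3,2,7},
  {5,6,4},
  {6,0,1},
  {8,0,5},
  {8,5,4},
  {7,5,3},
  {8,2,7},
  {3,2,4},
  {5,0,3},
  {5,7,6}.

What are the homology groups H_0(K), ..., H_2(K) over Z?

H_0 = Z,  H_1 = Z^2,  H_2 = Z.

K has 9 vertices, 27 edges, 18 triangles.
rank ∂_0 = 0, rank ∂_1 = 8 ⇒ b_0 = 9 − 0 − 8 = 1; all invariant factors of ∂_1 are 1 so no torsion. So H_0 ≅ Z.
rank ∂_1 = 8, rank ∂_2 = 17 ⇒ b_1 = 27 − 8 − 17 = 2; all invariant factors of ∂_2 are 1 so no torsion. So H_1 ≅ Z^2.
rank ∂_2 = 17, rank ∂_3 = 0 ⇒ b_2 = 18 − 17 − 0 = 1. So H_2 ≅ Z.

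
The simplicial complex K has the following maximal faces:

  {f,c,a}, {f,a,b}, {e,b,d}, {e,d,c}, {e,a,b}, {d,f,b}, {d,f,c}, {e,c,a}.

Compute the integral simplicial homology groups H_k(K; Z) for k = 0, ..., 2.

Fix the vertex order a < b < c < d < e < f and write every simplex with vertices in increasing order. Then dim K = 2 and the simplices of K are:

  0-simplices (6): a, b, c, d, e, f
  1-simplices (12): ab, ac, ae, af, bd, be, bf, cd, ce, cf, de, df
  2-simplices (8): abe, abf, ace, acf, bde, bdf, cde, cdf

so the chain groups are C_0 ≅ Z^6, C_1 ≅ Z^12, C_2 ≅ Z^8.

Boundary ∂_1: C_1 → C_0 sends each edge [p,q] (with p < q) to q − p. For instance
  ∂ce = e − c.
The resulting 6×12 matrix has rank 5, and its Smith normal form has invariant factors (1,1,1,1,1).

Boundary ∂_2: C_2 → C_1 maps a triangle to the signed sum of its edges. For instance
  ∂cde = de − ce + cd,
  ∂abf = bf − af + ab.
The 12×8 boundary matrix has rank 7 and Smith normal form diag(1,1,1,1,1,1,1).

From H_k ≅ ker(∂_k) / im(∂_{k+1}) we obtain:

  H_0: rank C_0 − rank ∂_1 = 6 − 5 = 1, and the invariant factors of ∂_1 are all 1, so H_0 ≅ Z.
  H_1: rank ker ∂_1 − rank ∂_2 = (12 − 5) − 7 = 0, and the invariant factors of ∂_2 are all 1, so H_1 ≅ 0.
  H_2: rank ker ∂_2 − rank ∂_3 = (8 − 7) − 0 = 1, and there is no ∂_3, so H_2 ≅ Z.

H_0 ≅ Z,  H_1 = 0,  H_2 ≅ Z.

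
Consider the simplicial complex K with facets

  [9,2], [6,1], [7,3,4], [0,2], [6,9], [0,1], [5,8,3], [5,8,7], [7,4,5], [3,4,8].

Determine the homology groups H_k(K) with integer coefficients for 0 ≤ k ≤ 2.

Order the vertices as 0 < 1 < 2 < 3 < 4 < 5 < 6 < 7 < 8 < 9. Listing each simplex with vertices in this order, K has dimension 2 with simplices:

  0-simplices (10): [0], [1], [2], [3], [4], [5], [6], [7], [8], [9]
  1-simplices (15): [0,1], [0,2], [1,6], [2,9], [3,4], [3,5], [3,7], [3,8], [4,5], [4,7], [4,8], [5,7], [5,8], [6,9], [7,8]
  2-simplices (5): [3,4,7], [3,4,8], [3,5,8], [4,5,7], [5,7,8]

giving chain groups C_0 ≅ Z^10, C_1 ≅ Z^15, C_2 ≅ Z^5.

Boundary ∂_1: C_1 → C_0 is given by ∂[p,q] = [q] − [p]. For instance
  ∂[5,8] = [8] − [5].
This gives a 10×15 integer matrix of rank 8; reducing to Smith normal form yields diagonal entries (1,1,1,1,1,1,1,1).

The boundary map ∂_2: C_2 → C_1 maps a triangle to the signed sum of its edges. For instance
  ∂[4,5,7] = [5,7] − [4,7] + [4,5],
  ∂[3,4,7] = [4,7] − [3,7] + [3,4].
As a 15×5 matrix over Z this has rank 5, with invariant factors (1,1,1,1,1).

Computing H_k = (kernel of ∂_k) / (image of ∂_{k+1}):

  H_0: rank C_0 − rank ∂_1 = 10 − 8 = 2, and the invariant factors of ∂_1 are all 1, so H_0 = Z^2.
  H_1: rank ker ∂_1 − rank ∂_2 = (15 − 8) − 5 = 2, and the invariant factors of ∂_2 are all 1, so H_1 = Z^2.
  H_2: rank ker ∂_2 − rank ∂_3 = (5 − 5) − 0 = 0, and there is no ∂_3, so H_2 = 0.

As a check, the Euler characteristic is 10 − 15 + 5 = 0, which agrees with 2 − 2 + 0 = 0.

H_0 = Z^2,  H_1 = Z^2,  H_2 = 0.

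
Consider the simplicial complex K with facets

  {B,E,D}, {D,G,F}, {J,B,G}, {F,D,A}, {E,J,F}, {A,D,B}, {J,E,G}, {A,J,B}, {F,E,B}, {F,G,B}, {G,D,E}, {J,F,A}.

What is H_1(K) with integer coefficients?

H_1 ≅ Z/2.

K has 7 vertices, 18 edges, 12 triangles.
rank ∂_1 = 6, rank ∂_2 = 12 ⇒ b_1 = 18 − 6 − 12 = 0; ∂_2 has invariant factor(s) [2] giving torsion. So H_1 ≅ Z/2.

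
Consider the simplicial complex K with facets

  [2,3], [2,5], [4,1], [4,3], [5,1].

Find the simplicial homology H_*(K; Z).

Fix the vertex order 1 < 2 < 3 < 4 < 5 and write every simplex with vertices in increasing order. Then dim K = 1 and the simplices of K are:

  0-simplices (5): [1], [2], [3], [4], [5]
  1-simplices (5): [1,4], [1,5], [2,3], [2,5], [3,4]

giving chain groups C_0 ≅ Z^5, C_1 ≅ Z^5.

∂_1: C_1 → C_0 sends each edge [p,q] (with p < q) to q − p.
The 5×5 boundary matrix has rank 4 and Smith normal form diag(1,1,1,1).

From H_k ≅ ker(∂_k) / im(∂_{k+1}) we obtain:

  H_0: rank C_0 − rank ∂_1 = 5 − 4 = 1, and the invariant factors of ∂_1 are all 1, so H_0 ≅ Z.
  H_1: rank ker ∂_1 − rank ∂_2 = (5 − 4) − 0 = 1, and there is no ∂_2, so H_1 ≅ Z.

H_0 ≅ Z,  H_1 ≅ Z.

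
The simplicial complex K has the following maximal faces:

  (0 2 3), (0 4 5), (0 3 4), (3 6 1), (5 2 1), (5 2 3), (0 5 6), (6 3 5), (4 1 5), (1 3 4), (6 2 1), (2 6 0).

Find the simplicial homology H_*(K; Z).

Order the vertices as 0 < 1 < 2 < 3 < 4 < 5 < 6. Listing each simplex with vertices in this order, K has dimension 2 with simplices:

  0-simplices (7): [0], [1], [2], [3], [4], [5], [6]
  1-simplices (18): [0,2], [0,3], [0,4], [0,5], [0,6], [1,2], [1,3], [1,4], [1,5], [1,6], [2,3], [2,5], [2,6], [3,4], [3,5], [3,6], [4,5], [5,6]
  2-simplices (12): [0,2,3], [0,2,6], [0,3,4], [0,4,5], [0,5,6], [1,2,5], [1,2,6], [1,3,4], [1,3,6], [1,4,5], [2,3,5], [3,5,6]

so the chain groups are C_0 ≅ Z^7, C_1 ≅ Z^18, C_2 ≅ Z^12.

Boundary ∂_1: C_1 → C_0 sends each edge [p,q] (with p < q) to q − p.
This gives a 7×18 integer matrix of rank 6; reducing to Smith normal form yields diagonal entries (1,1,1,1,1,1).

Boundary ∂_2: C_2 → C_1 maps a triangle to the signed sum of its edges. For instance
  ∂[1,2,5] = [2,5] − [1,5] + [1,2],
  ∂[0,3,4] = [3,4] − [0,4] + [0,3].
The resulting 18×12 matrix has rank 12, and its Smith normal form has invariant factors (1,1,1,1,1,1,1,1,1,1,1,2).

From H_k ≅ ker(∂_k) / im(∂_{k+1}) we obtain:

  H_0: rank C_0 − rank ∂_1 = 7 − 6 = 1, and the invariant factors of ∂_1 are all 1, so H_0 = Z.
  H_1: rank ker ∂_1 − rank ∂_2 = (18 − 6) − 12 = 0, and ∂_2 has invariant factor 2 > 1, so H_1 = Z/2.
  H_2: rank ker ∂_2 − rank ∂_3 = (12 − 12) − 0 = 0, and there is no ∂_3, so H_2 = 0.

As a check, the Euler characteristic is 7 − 18 + 12 = 1, which agrees with 1 − 0 + 0 = 1.

H_0 = Z,  H_1 = Z/2,  H_2 = 0.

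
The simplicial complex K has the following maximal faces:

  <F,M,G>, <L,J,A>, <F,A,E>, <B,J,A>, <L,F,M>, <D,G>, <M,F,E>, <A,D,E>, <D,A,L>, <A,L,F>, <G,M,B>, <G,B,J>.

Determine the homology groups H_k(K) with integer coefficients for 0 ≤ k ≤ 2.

Order the vertices as A < B < D < E < F < G < J < L < M. Listing each simplex with vertices in this order, K has dimension 2 with simplices:

  0-simplices (9): A, B, D, E, F, G, J, L, M
  1-simplices (21): AB, AD, AE, AF, AJ, AL, BG, BJ, BM, DE, DG, DL, EF, EM, FG, FL, FM, GJ, GM, JL, LM
  2-simplices (11): ABJ, ADE, ADL, AEF, AFL, AJL, BGJ, BGM, EFM, FGM, FLM

so the chain groups are C_0 ≅ Z^9, C_1 ≅ Z^21, C_2 ≅ Z^11.

The boundary map ∂_1: C_1 → C_0 is given by ∂[p,q] = [q] − [p]. For instance
  ∂AB = B − A.
As a 9×21 matrix over Z this has rank 8, with invariant factors (1,1,1,1,1,1,1,1).

Boundary ∂_2: C_2 → C_1 acts by ∂[p,q,r] = [q,r] − [p,r] + [p,q]. For instance
  ∂BGJ = GJ − BJ + BG,
  ∂ADL = DL − AL + AD.
The resulting 21×11 matrix has rank 11, and its Smith normal form has invariant factors (1,1,1,1,1,1,1,1,1,1,1).

Now H_k = ker ∂_k / im ∂_{k+1}, so:

  H_0: rank C_0 − rank ∂_1 = 9 − 8 = 1, and the invariant factors of ∂_1 are all 1, so H_0 = Z.
  H_1: rank ker ∂_1 − rank ∂_2 = (21 − 8) − 11 = 2, and the invariant factors of ∂_2 are all 1, so H_1 = Z^2.
  H_2: rank ker ∂_2 − rank ∂_3 = (11 − 11) − 0 = 0, and there is no ∂_3, so H_2 = 0.

H_0 ≅ Z,  H_1 ≅ Z^2,  H_2 = 0.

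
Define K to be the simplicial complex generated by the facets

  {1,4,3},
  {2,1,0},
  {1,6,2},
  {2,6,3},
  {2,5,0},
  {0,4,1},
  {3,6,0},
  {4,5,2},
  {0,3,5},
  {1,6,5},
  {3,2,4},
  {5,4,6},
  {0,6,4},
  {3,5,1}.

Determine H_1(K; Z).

K has 7 vertices, 21 edges, 14 triangles.
rank ∂_1 = 6, rank ∂_2 = 13 ⇒ b_1 = 21 − 6 − 13 = 2; all invariant factors of ∂_2 are 1 so no torsion. So H_1 ≅ Z^2.

H_1 ≅ Z^2.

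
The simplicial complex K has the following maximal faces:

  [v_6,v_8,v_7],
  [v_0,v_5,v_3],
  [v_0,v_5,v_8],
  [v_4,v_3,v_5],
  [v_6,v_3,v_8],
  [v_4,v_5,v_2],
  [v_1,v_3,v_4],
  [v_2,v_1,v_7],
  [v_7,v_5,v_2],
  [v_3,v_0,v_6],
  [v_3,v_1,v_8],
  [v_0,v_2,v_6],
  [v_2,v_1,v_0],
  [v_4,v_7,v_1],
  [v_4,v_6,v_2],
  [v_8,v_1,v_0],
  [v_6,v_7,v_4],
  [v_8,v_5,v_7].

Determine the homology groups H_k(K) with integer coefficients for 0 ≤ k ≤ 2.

Order the vertices as v_0 < v_1 < v_2 < v_3 < v_4 < v_5 < v_6 < v_7 < v_8. Listing each simplex with vertices in this order, K has dimension 2 with simplices:

  0-simplices (9): [v_0], [v_1], [v_2], [v_3], [v_4], [v_5], [v_6], [v_7], [v_8]
  1-simplices (27): (27 of them)
  2-simplices (18): (18 of them)

so the chain groups are C_0 ≅ Z^9, C_1 ≅ Z^27, C_2 ≅ Z^18.

∂_1: C_1 → C_0 sends each edge [p,q] (with p < q) to q − p. For instance
  ∂[v_5,v_7] = [v_7] − [v_5].
As a 9×27 matrix over Z this has rank 8, with invariant factors (1,1,1,1,1,1,1,1).

The boundary map ∂_2: C_2 → C_1 acts by ∂[p,q,r] = [q,r] − [p,r] + [p,q]. For instance
  ∂[v_0,v_2,v_6] = [v_2,v_6] − [v_0,v_6] + [v_0,v_2],
  ∂[v_0,v_1,v_2] = [v_1,v_2] − [v_0,v_2] + [v_0,v_1].
As a 27×18 matrix over Z this has rank 18, with invariant factors (1,1,1,1,1,1,1,1,1,1,1,1,1,1,1,1,1,2).

Now H_k = ker ∂_k / im ∂_{k+1}, so:

  H_0: rank C_0 − rank ∂_1 = 9 − 8 = 1, and the invariant factors of ∂_1 are all 1, so H_0 = Z.
  H_1: rank ker ∂_1 − rank ∂_2 = (27 − 8) − 18 = 1, and ∂_2 has invariant factor 2 > 1, so H_1 = Z ⊕ Z_2.
  H_2: rank ker ∂_2 − rank ∂_3 = (18 − 18) − 0 = 0, and there is no ∂_3, so H_2 = 0.

H_0 = Z,  H_1 = Z ⊕ Z_2,  H_2 = 0.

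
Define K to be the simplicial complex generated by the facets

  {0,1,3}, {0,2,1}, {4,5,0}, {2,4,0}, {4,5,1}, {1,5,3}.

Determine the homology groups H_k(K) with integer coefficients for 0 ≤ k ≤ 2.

H_0 = Z,  H_1 = Z,  H_2 = 0.

Fix the vertex order 0 < 1 < 2 < 3 < 4 < 5 and write every simplex with vertices in increasing order. Then dim K = 2 and the simplices of K are:

  0-simplices (6): [0], [1], [2], [3], [4], [5]
  1-simplices (12): [0,1], [0,2], [0,3], [0,4], [0,5], [1,2], [1,3], [1,4], [1,5], [2,4], [3,5], [4,5]
  2-simplices (6): [0,1,2], [0,1,3], [0,2,4], [0,4,5], [1,3,5], [1,4,5]

Hence C_0 ≅ Z^6, C_1 ≅ Z^12, C_2 ≅ Z^6.

∂_1: C_1 → C_0 is given by ∂[p,q] = [q] − [p]. For instance
  ∂[0,1] = [1] − [0].
The 6×12 boundary matrix has rank 5 and Smith normal form diag(1,1,1,1,1).

∂_2: C_2 → C_1 maps a triangle to the signed sum of its edges. For instance
  ∂[0,1,3] = [1,3] − [0,3] + [0,1],
  ∂[0,4,5] = [4,5] − [0,5] + [0,4].
This gives a 12×6 integer matrix of rank 6; reducing to Smith normal form yields diagonal entries (1,1,1,1,1,1).

Now H_k = ker ∂_k / im ∂_{k+1}, so:

  H_0: rank C_0 − rank ∂_1 = 6 − 5 = 1, and the invariant factors of ∂_1 are all 1, so H_0 = Z.
  H_1: rank ker ∂_1 − rank ∂_2 = (12 − 5) − 6 = 1, and the invariant factors of ∂_2 are all 1, so H_1 = Z.
  H_2: rank ker ∂_2 − rank ∂_3 = (6 − 6) − 0 = 0, and there is no ∂_3, so H_2 = 0.

(K is a triangulation of the cylinder S^1 x I.)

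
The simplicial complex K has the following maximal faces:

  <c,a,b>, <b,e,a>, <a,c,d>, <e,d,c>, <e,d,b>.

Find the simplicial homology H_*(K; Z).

H_0 ≅ Z,  H_1 ≅ Z,  H_2 = 0.

Take the total order a < b < c < d < e on the vertex set. Then K (dimension 2) consists of the simplices:

  0-simplices (5): a, b, c, d, e
  1-simplices (10): ab, ac, ad, ae, bc, bd, be, cd, ce, de
  2-simplices (5): abc, abe, acd, bde, cde

Hence C_0 ≅ Z^5, C_1 ≅ Z^10, C_2 ≅ Z^5.

Boundary ∂_1: C_1 → C_0 is given by ∂[p,q] = [q] − [p]. For instance
  ∂ce = e − c.
The 5×10 boundary matrix has rank 4 and Smith normal form diag(1,1,1,1).

Boundary ∂_2: C_2 → C_1 acts by ∂[p,q,r] = [q,r] − [p,r] + [p,q]. For instance
  ∂bde = de − be + bd,
  ∂abc = bc − ac + ab.
This gives a 10×5 integer matrix of rank 5; reducing to Smith normal form yields diagonal entries (1,1,1,1,1).

From H_k ≅ ker(∂_k) / im(∂_{k+1}) we obtain:

  H_0: rank C_0 − rank ∂_1 = 5 − 4 = 1, and the invariant factors of ∂_1 are all 1, so H_0 ≅ Z.
  H_1: rank ker ∂_1 − rank ∂_2 = (10 − 4) − 5 = 1, and the invariant factors of ∂_2 are all 1, so H_1 ≅ Z.
  H_2: rank ker ∂_2 − rank ∂_3 = (5 − 5) − 0 = 0, and there is no ∂_3, so H_2 ≅ 0.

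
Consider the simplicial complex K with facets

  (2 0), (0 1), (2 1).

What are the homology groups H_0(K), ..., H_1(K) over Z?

H_0 ≅ Z,  H_1 ≅ Z.

Fix the vertex order 0 < 1 < 2 and write every simplex with vertices in increasing order. Then dim K = 1 and the simplices of K are:

  0-simplices (3): [0], [1], [2]
  1-simplices (3): [0,1], [0,2], [1,2]

Hence C_0 ≅ Z^3, C_1 ≅ Z^3.

Boundary ∂_1: C_1 → C_0 sends each edge [p,q] (with p < q) to q − p. For instance
  ∂[0,1] = [1] − [0].
This gives a 3×3 integer matrix of rank 2; reducing to Smith normal form yields diagonal entries (1,1).

Computing H_k = (kernel of ∂_k) / (image of ∂_{k+1}):

  H_0: rank C_0 − rank ∂_1 = 3 − 2 = 1, and the invariant factors of ∂_1 are all 1, so H_0 ≅ Z.
  H_1: rank ker ∂_1 − rank ∂_2 = (3 − 2) − 0 = 1, and there is no ∂_2, so H_1 ≅ Z.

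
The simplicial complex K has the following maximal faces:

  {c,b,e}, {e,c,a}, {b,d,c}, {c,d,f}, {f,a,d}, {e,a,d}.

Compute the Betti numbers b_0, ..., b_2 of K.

b_0 = 1, b_1 = 1, b_2 = 0.

K has 6 vertices, 12 edges, 6 triangles.
rank ∂_0 = 0, rank ∂_1 = 5 ⇒ b_0 = 6 − 0 − 5 = 1; all invariant factors of ∂_1 are 1 so no torsion. So H_0 = Z.
rank ∂_1 = 5, rank ∂_2 = 6 ⇒ b_1 = 12 − 5 − 6 = 1; all invariant factors of ∂_2 are 1 so no torsion. So H_1 = Z.
rank ∂_2 = 6, rank ∂_3 = 0 ⇒ b_2 = 6 − 6 − 0 = 0. So H_2 = 0.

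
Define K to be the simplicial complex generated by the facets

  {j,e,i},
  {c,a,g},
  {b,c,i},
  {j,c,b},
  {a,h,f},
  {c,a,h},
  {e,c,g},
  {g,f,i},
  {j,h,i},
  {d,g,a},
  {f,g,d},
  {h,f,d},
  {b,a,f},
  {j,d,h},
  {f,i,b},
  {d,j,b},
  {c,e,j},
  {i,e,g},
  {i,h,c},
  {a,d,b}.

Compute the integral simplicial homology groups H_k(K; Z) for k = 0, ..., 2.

We work with the vertex ordering a < b < c < d < e < f < g < h < i < j. The simplices of K, each written with vertices in increasing order, are:

  0-simplices (10): a, b, c, d, e, f, g, h, i, j
  1-simplices (30): ab, ac, ad, af, ag, ah, bc, bd, bf, bi, bj, ce, cg, ch, ci, cj, df, dg, dh, dj, eg, ei, ej, fg, fh, fi, gi, hi, hj, ij
  2-simplices (20): abd, abf, acg, ach, adg, afh, bci, bcj, bdj, bfi, ceg, cej, chi, dfg, dfh, dhj, egi, eij, fgi, hij

giving chain groups C_0 ≅ Z^10, C_1 ≅ Z^30, C_2 ≅ Z^20.

∂_1: C_1 → C_0 maps an edge to its endpoints' difference, ∂[p,q] = q − p. For instance
  ∂hj = j − h.
The 10×30 boundary matrix has rank 9 and Smith normal form diag(1,1,1,1,1,1,1,1,1).

Boundary ∂_2: C_2 → C_1 maps a triangle to the signed sum of its edges. For instance
  ∂abd = bd − ad + ab,
  ∂fgi = gi − fi + fg.
As a 30×20 matrix over Z this has rank 20, with invariant factors (1,1,1,1,1,1,1,1,1,1,1,1,1,1,1,1,1,1,1,2).

Now H_k = ker ∂_k / im ∂_{k+1}, so:

  H_0: rank C_0 − rank ∂_1 = 10 − 9 = 1, and the invariant factors of ∂_1 are all 1, so H_0 ≅ Z.
  H_1: rank ker ∂_1 − rank ∂_2 = (30 − 9) − 20 = 1, and ∂_2 has invariant factor 2 > 1, so H_1 ≅ Z ⊕ Z_2.
  H_2: rank ker ∂_2 − rank ∂_3 = (20 − 20) − 0 = 0, and there is no ∂_3, so H_2 ≅ 0.

As a check, the Euler characteristic is 10 − 30 + 20 = 0, which agrees with 1 − 1 + 0 = 0.

H_0 ≅ Z,  H_1 ≅ Z ⊕ Z_2,  H_2 = 0.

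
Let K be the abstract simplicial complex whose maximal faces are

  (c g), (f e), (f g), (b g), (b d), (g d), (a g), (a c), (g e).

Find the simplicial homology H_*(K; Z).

Fix the vertex order a < b < c < d < e < f < g and write every simplex with vertices in increasing order. Then dim K = 1 and the simplices of K are:

  0-simplices (7): a, b, c, d, e, f, g
  1-simplices (9): ac, ag, bd, bg, cg, dg, ef, eg, fg

so the chain groups are C_0 ≅ Z^7, C_1 ≅ Z^9.

Boundary ∂_1: C_1 → C_0 sends each edge [p,q] (with p < q) to q − p. For instance
  ∂ef = f − e.
The resulting 7×9 matrix has rank 6, and its Smith normal form has invariant factors (1,1,1,1,1,1).

Now H_k = ker ∂_k / im ∂_{k+1}, so:

  H_0: rank C_0 − rank ∂_1 = 7 − 6 = 1, and the invariant factors of ∂_1 are all 1, so H_0 ≅ Z.
  H_1: rank ker ∂_1 − rank ∂_2 = (9 − 6) − 0 = 3, and there is no ∂_2, so H_1 ≅ Z^3.

As a check, the Euler characteristic is 7 − 9 = -2, which agrees with 1 − 3 = -2.
(K is a triangulation of a wedge of 3 circles.)

H_0 ≅ Z,  H_1 ≅ Z^3.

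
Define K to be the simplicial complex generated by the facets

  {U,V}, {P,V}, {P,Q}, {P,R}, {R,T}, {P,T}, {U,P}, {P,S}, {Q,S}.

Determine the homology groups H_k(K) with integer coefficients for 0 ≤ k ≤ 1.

H_0 ≅ Z,  H_1 ≅ Z^3.

Take the total order P < Q < R < S < T < U < V on the vertex set. Then K (dimension 1) consists of the simplices:

  0-simplices (7): P, Q, R, S, T, U, V
  1-simplices (9): PQ, PR, PS, PT, PU, PV, QS, RT, UV

giving chain groups C_0 ≅ Z^7, C_1 ≅ Z^9.

∂_1: C_1 → C_0 is given by ∂[p,q] = [q] − [p].
The 7×9 boundary matrix has rank 6 and Smith normal form diag(1,1,1,1,1,1).

Now H_k = ker ∂_k / im ∂_{k+1}, so:

  H_0: rank C_0 − rank ∂_1 = 7 − 6 = 1, and the invariant factors of ∂_1 are all 1, so H_0 = Z.
  H_1: rank ker ∂_1 − rank ∂_2 = (9 − 6) − 0 = 3, and there is no ∂_2, so H_1 = Z^3.

(K is a triangulation of a wedge of 3 circles.)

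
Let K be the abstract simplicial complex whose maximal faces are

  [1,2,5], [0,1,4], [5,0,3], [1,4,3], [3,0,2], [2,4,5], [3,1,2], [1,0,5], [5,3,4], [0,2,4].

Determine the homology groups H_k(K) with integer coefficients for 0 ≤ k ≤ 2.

Fix the vertex order 0 < 1 < 2 < 3 < 4 < 5 and write every simplex with vertices in increasing order. Then dim K = 2 and the simplices of K are:

  0-simplices (6): [0], [1], [2], [3], [4], [5]
  1-simplices (15): [0,1], [0,2], [0,3], [0,4], [0,5], [1,2], [1,3], [1,4], [1,5], [2,3], [2,4], [2,5], [3,4], [3,5], [4,5]
  2-simplices (10): [0,1,4], [0,1,5], [0,2,3], [0,2,4], [0,3,5], [1,2,3], [1,2,5], [1,3,4], [2,4,5], [3,4,5]

so the chain groups are C_0 ≅ Z^6, C_1 ≅ Z^15, C_2 ≅ Z^10.

The boundary map ∂_1: C_1 → C_0 is given by ∂[p,q] = [q] − [p]. For instance
  ∂[2,3] = [3] − [2].
As a 6×15 matrix over Z this has rank 5, with invariant factors (1,1,1,1,1).

Boundary ∂_2: C_2 → C_1 maps a triangle to the signed sum of its edges. For instance
  ∂[0,1,5] = [1,5] − [0,5] + [0,1],
  ∂[0,2,3] = [2,3] − [0,3] + [0,2].
As a 15×10 matrix over Z this has rank 10, with invariant factors (1,1,1,1,1,1,1,1,1,2).

Computing H_k = (kernel of ∂_k) / (image of ∂_{k+1}):

  H_0: rank C_0 − rank ∂_1 = 6 − 5 = 1, and the invariant factors of ∂_1 are all 1, so H_0 = Z.
  H_1: rank ker ∂_1 − rank ∂_2 = (15 − 5) − 10 = 0, and ∂_2 has invariant factor 2 > 1, so H_1 = Z/2Z.
  H_2: rank ker ∂_2 − rank ∂_3 = (10 − 10) − 0 = 0, and there is no ∂_3, so H_2 = 0.

H_0 ≅ Z,  H_1 ≅ Z/2Z,  H_2 = 0.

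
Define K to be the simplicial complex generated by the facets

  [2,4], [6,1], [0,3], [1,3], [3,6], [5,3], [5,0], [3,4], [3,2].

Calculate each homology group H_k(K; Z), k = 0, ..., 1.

Take the total order 0 < 1 < 2 < 3 < 4 < 5 < 6 on the vertex set. Then K (dimension 1) consists of the simplices:

  0-simplices (7): [0], [1], [2], [3], [4], [5], [6]
  1-simplices (9): [0,3], [0,5], [1,3], [1,6], [2,3], [2,4], [3,4], [3,5], [3,6]

Hence C_0 ≅ Z^7, C_1 ≅ Z^9.

Boundary ∂_1: C_1 → C_0 is given by ∂[p,q] = [q] − [p].
As a 7×9 matrix over Z this has rank 6, with invariant factors (1,1,1,1,1,1).

Reading off H_k = ker ∂_k / im ∂_{k+1}:

  H_0: rank C_0 − rank ∂_1 = 7 − 6 = 1, and the invariant factors of ∂_1 are all 1, so H_0 = Z.
  H_1: rank ker ∂_1 − rank ∂_2 = (9 − 6) − 0 = 3, and there is no ∂_2, so H_1 = Z^3.

As a check, the Euler characteristic is 7 − 9 = -2, which agrees with 1 − 3 = -2.

H_0 = Z,  H_1 = Z^3.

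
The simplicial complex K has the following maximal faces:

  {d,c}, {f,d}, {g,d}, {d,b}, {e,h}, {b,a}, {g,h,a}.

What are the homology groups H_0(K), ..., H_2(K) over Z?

Fix the vertex order a < b < c < d < e < f < g < h and write every simplex with vertices in increasing order. Then dim K = 2 and the simplices of K are:

  0-simplices (8): a, b, c, d, e, f, g, h
  1-simplices (9): ab, ag, ah, bd, cd, df, dg, eh, gh
  2-simplices (1): agh

so the chain groups are C_0 ≅ Z^8, C_1 ≅ Z^9, C_2 ≅ Z^1.

∂_1: C_1 → C_0 is given by ∂[p,q] = [q] − [p].
The 8×9 boundary matrix has rank 7 and Smith normal form diag(1,1,1,1,1,1,1).

The boundary map ∂_2: C_2 → C_1 maps a triangle to the signed sum of its edges. For instance
  ∂agh = gh − ah + ag.
The resulting 9×1 matrix has rank 1, and its Smith normal form has invariant factors (1).

Computing H_k = (kernel of ∂_k) / (image of ∂_{k+1}):

  H_0: rank C_0 − rank ∂_1 = 8 − 7 = 1, and the invariant factors of ∂_1 are all 1, so H_0 ≅ Z.
  H_1: rank ker ∂_1 − rank ∂_2 = (9 − 7) − 1 = 1, and the invariant factors of ∂_2 are all 1, so H_1 ≅ Z.
  H_2: rank ker ∂_2 − rank ∂_3 = (1 − 1) − 0 = 0, and there is no ∂_3, so H_2 ≅ 0.

As a check, the Euler characteristic is 8 − 9 + 1 = 0, which agrees with 1 − 1 + 0 = 0.

H_0 ≅ Z,  H_1 ≅ Z,  H_2 = 0.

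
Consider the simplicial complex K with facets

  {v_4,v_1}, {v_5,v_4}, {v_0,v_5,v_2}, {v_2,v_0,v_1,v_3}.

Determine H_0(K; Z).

Order the vertices as v_0 < v_1 < v_2 < v_3 < v_4 < v_5. Listing each simplex with vertices in this order, K has dimension 3 with simplices:

  0-simplices (6): [v_0], [v_1], [v_2], [v_3], [v_4], [v_5]
  1-simplices (10): [v_0,v_1], [v_0,v_2], [v_0,v_3], [v_0,v_5], [v_1,v_2], [v_1,v_3], [v_1,v_4], [v_2,v_3], [v_2,v_5], [v_4,v_5]
  2-simplices (5): [v_0,v_1,v_2], [v_0,v_1,v_3], [v_0,v_2,v_3], [v_0,v_2,v_5], [v_1,v_2,v_3]
  3-simplices (1): [v_0,v_1,v_2,v_3]

Hence C_0 ≅ Z^6, C_1 ≅ Z^10, C_2 ≅ Z^5, C_3 ≅ Z^1.

∂_1: C_1 → C_0 sends each edge [p,q] (with p < q) to q − p. For instance
  ∂[v_0,v_1] = [v_1] − [v_0].
This gives a 6×10 integer matrix of rank 5; reducing to Smith normal form yields diagonal entries (1,1,1,1,1).

The boundary map ∂_2: C_2 → C_1 acts by ∂[p,q,r] = [q,r] − [p,r] + [p,q]. For instance
  ∂[v_0,v_2,v_3] = [v_2,v_3] − [v_0,v_3] + [v_0,v_2],
  ∂[v_0,v_2,v_5] = [v_2,v_5] − [v_0,v_5] + [v_0,v_2].
This gives a 10×5 integer matrix of rank 4; reducing to Smith normal form yields diagonal entries (1,1,1,1).

Boundary ∂_3: C_3 → C_2 sends each 3-simplex σ to the alternating sum Σ_i (−1)^i (σ with its i-th vertex removed). For instance
  ∂[v_0,v_1,v_2,v_3] = [v_1,v_2,v_3] − [v_0,v_2,v_3] + [v_0,v_1,v_3] − [v_0,v_1,v_2].
This gives a 5×1 integer matrix of rank 1; reducing to Smith normal form yields diagonal entries (1).

From H_k ≅ ker(∂_k) / im(∂_{k+1}) we obtain:

  H_0: rank C_0 − rank ∂_1 = 6 − 5 = 1, and the invariant factors of ∂_1 are all 1, so H_0 = Z.

H_0 ≅ Z.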